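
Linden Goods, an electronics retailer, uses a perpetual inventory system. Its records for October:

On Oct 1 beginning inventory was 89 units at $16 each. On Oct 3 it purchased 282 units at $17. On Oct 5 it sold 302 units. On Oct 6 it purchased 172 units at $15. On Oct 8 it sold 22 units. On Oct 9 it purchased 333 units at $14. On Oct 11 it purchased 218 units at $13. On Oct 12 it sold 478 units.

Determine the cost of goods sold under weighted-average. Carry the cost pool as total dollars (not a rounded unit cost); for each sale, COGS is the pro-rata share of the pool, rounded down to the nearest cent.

After Oct 1: 89 on hand, pool $1,424.00 (≈ $16.0000 each)
After Oct 3: 371 on hand, pool $6,218.00 (≈ $16.7601 each)
Oct 5, sell 302: 302/371 × $6,218.00 → $5,061.55
After Oct 6: 241 on hand, pool $3,736.45 (≈ $15.5039 each)
Oct 8, sell 22: 22/241 × $3,736.45 → $341.08
After Oct 9: 552 on hand, pool $8,057.37 (≈ $14.5967 each)
After Oct 11: 770 on hand, pool $10,891.37 (≈ $14.1446 each)
Oct 12, sell 478: 478/770 × $10,891.37 → $6,761.13
Total COGS = $5,061.55 + $341.08 + $6,761.13 = $12,163.76
Ending inventory (cost pool remaining) = $4,130.24

COGS = $12,163.76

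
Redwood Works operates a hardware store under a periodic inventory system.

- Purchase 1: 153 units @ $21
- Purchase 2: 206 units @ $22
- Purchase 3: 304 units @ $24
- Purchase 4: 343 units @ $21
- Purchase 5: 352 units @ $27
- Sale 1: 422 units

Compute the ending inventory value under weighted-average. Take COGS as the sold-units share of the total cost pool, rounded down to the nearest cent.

Sale 1, sell 422: 422/1358 × $31,748.00 → $9,865.72
Ending inventory (cost pool remaining) = $21,882.28

Ending inventory = $21,882.28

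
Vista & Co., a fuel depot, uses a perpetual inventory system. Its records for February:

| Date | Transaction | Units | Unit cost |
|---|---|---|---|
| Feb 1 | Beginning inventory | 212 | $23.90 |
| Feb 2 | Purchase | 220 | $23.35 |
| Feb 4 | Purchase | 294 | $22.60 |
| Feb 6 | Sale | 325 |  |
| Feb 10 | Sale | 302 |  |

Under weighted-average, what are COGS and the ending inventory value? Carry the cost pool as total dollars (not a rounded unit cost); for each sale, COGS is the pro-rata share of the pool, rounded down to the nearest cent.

After Feb 1: 212 on hand, pool $5,066.80 (≈ $23.9000 each)
After Feb 2: 432 on hand, pool $10,203.80 (≈ $23.6199 each)
After Feb 4: 726 on hand, pool $16,848.20 (≈ $23.2069 each)
Feb 6, sell 325: 325/726 × $16,848.20 → $7,542.23
Feb 10, sell 302: 302/401 × $9,305.97 → $7,008.48
Total COGS = $7,542.23 + $7,008.48 = $14,550.71
Ending inventory (cost pool remaining) = $2,297.49

COGS = $14,550.71; ending inventory = $2,297.49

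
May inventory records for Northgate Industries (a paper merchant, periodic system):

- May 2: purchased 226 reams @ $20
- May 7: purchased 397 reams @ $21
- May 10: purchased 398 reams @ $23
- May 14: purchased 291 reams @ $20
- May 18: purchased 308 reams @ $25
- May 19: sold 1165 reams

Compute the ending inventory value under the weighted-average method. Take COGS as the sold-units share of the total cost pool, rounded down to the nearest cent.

Ending inventory = $9,979.39

May 19, sell 1165: 1165/1620 × $35,531.00 → $25,551.61
Ending inventory (cost pool remaining) = $9,979.39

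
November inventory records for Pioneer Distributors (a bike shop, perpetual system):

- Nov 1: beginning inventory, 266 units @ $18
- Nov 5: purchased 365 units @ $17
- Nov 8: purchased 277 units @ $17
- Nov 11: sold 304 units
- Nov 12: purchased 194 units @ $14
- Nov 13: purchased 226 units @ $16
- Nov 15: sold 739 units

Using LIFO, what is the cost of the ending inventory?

Ending inventory = $5,111

Nov 11, 304 sold [LIFO — newest first]: 277 @ $17 + 27 @ $17 = $5,168
Nov 15, 739 sold [LIFO — newest first]: 226 @ $16 + 194 @ $14 + 319 @ $17 = $11,755
Total COGS = $5,168 + $11,755 = $16,923
Ending inventory: 266 @ $18 + 19 @ $17 = $5,111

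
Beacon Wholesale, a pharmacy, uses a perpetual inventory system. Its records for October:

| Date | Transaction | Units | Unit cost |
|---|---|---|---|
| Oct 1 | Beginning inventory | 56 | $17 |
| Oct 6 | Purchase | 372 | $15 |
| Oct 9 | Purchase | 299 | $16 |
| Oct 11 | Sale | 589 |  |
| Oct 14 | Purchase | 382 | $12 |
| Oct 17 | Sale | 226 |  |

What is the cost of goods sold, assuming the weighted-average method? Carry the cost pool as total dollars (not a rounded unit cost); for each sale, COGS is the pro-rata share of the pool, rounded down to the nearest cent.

After Oct 1: 56 on hand, pool $952.00 (≈ $17.0000 each)
After Oct 6: 428 on hand, pool $6,532.00 (≈ $15.2617 each)
After Oct 9: 727 on hand, pool $11,316.00 (≈ $15.5653 each)
Oct 11, sell 589: 589/727 × $11,316.00 → $9,167.98
After Oct 14: 520 on hand, pool $6,732.02 (≈ $12.9462 each)
Oct 17, sell 226: 226/520 × $6,732.02 → $2,925.83
Total COGS = $9,167.98 + $2,925.83 = $12,093.81
Ending inventory (cost pool remaining) = $3,806.19
Check: goods available $15,900.00 = COGS $12,093.81 + ending $3,806.19

COGS = $12,093.81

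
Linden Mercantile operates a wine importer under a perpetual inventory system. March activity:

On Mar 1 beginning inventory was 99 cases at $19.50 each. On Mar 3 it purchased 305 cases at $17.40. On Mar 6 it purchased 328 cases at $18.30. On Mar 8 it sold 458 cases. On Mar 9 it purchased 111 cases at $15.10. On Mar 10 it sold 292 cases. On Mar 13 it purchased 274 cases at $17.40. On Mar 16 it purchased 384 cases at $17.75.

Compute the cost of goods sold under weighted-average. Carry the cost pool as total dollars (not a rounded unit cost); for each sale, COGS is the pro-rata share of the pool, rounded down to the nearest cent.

After Mar 1: 99 on hand, pool $1,930.50 (≈ $19.5000 each)
After Mar 3: 404 on hand, pool $7,237.50 (≈ $17.9146 each)
After Mar 6: 732 on hand, pool $13,239.90 (≈ $18.0873 each)
Mar 8, sell 458: 458/732 × $13,239.90 → $8,283.98
After Mar 9: 385 on hand, pool $6,632.02 (≈ $17.2260 each)
Mar 10, sell 292: 292/385 × $6,632.02 → $5,029.99
After Mar 13: 367 on hand, pool $6,369.63 (≈ $17.3559 each)
After Mar 16: 751 on hand, pool $13,185.63 (≈ $17.5574 each)
Total COGS = $8,283.98 + $5,029.99 = $13,313.97
Ending inventory (cost pool remaining) = $13,185.63

COGS = $13,313.97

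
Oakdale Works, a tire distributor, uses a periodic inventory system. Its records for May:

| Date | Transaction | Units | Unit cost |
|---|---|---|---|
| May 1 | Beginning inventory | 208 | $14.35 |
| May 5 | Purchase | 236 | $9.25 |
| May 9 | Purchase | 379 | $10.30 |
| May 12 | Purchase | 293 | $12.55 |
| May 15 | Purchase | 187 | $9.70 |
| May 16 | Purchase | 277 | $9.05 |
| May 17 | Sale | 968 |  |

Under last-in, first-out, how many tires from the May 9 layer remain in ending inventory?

May 17, 968 sold [LIFO — newest first]: 277 @ $9.05 + 187 @ $9.70 + 293 @ $12.55 + 211 @ $10.30 = $10,171.20
Ending inventory: 208 @ $14.35 + 236 @ $9.25 + 168 @ $10.30 = $6,898.20
Check: goods available $17,069.40 = COGS $10,171.20 + ending $6,898.20

168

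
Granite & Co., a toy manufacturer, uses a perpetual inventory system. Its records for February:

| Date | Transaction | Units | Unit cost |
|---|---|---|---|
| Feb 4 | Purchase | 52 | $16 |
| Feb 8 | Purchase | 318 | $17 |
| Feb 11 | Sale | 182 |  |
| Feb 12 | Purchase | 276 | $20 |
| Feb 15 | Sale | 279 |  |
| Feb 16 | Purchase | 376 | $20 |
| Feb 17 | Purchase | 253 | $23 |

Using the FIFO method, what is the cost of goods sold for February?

Feb 11, 182 sold [FIFO — oldest first]: 52 @ $16 + 130 @ $17 = $3,042
Feb 15, 279 sold [FIFO — oldest first]: 188 @ $17 + 91 @ $20 = $5,016
Total COGS = $3,042 + $5,016 = $8,058
Ending inventory: 185 @ $20 + 376 @ $20 + 253 @ $23 = $17,039
Check: goods available $25,097 = COGS $8,058 + ending $17,039

COGS = $8,058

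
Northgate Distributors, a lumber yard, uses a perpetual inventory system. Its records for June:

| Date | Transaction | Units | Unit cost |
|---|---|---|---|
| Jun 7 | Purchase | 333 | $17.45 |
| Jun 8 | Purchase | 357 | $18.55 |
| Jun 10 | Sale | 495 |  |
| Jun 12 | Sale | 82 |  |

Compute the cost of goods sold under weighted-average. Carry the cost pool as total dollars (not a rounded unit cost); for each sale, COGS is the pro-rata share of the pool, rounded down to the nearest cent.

After Jun 7: 333 on hand, pool $5,810.85 (≈ $17.4500 each)
After Jun 8: 690 on hand, pool $12,433.20 (≈ $18.0191 each)
Jun 10, sell 495: 495/690 × $12,433.20 → $8,919.46
Jun 12, sell 82: 82/195 × $3,513.74 → $1,477.57
Total COGS = $8,919.46 + $1,477.57 = $10,397.03
Ending inventory (cost pool remaining) = $2,036.17

COGS = $10,397.03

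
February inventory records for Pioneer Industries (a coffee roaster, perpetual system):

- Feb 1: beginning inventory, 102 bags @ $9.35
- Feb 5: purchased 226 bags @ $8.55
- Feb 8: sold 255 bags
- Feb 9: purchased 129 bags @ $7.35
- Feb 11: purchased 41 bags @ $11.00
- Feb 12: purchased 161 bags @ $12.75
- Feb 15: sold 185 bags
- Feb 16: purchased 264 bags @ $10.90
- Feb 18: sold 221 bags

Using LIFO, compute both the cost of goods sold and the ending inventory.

Feb 8, 255 sold [LIFO — newest first]: 226 @ $8.55 + 29 @ $9.35 = $2,203.45
Feb 15, 185 sold [LIFO — newest first]: 161 @ $12.75 + 24 @ $11.00 = $2,316.75
Feb 18, 221 sold [LIFO — newest first]: 221 @ $10.90 = $2,408.90
Total COGS = $2,203.45 + $2,316.75 + $2,408.90 = $6,929.10
Ending inventory: 73 @ $9.35 + 129 @ $7.35 + 17 @ $11.00 + 43 @ $10.90 = $2,286.40

COGS = $6,929.10; ending inventory = $2,286.40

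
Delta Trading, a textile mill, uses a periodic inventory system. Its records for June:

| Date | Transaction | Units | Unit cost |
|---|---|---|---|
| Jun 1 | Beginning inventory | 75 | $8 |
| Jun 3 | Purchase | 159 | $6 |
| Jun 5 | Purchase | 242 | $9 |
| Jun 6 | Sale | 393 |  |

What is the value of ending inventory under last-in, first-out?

Jun 6, 393 sold [LIFO — newest first]: 242 @ $9 + 151 @ $6 = $3,084
Ending inventory: 75 @ $8 + 8 @ $6 = $648

Ending inventory = $648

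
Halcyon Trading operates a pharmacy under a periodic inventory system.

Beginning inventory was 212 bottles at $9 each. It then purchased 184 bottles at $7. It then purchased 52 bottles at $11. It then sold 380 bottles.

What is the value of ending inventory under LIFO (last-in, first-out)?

Sale 1 (380) [LIFO — newest first]: 52 @ $11 + 184 @ $7 + 144 @ $9 = $3,156
Ending inventory: 68 @ $9 = $612

Ending inventory = $612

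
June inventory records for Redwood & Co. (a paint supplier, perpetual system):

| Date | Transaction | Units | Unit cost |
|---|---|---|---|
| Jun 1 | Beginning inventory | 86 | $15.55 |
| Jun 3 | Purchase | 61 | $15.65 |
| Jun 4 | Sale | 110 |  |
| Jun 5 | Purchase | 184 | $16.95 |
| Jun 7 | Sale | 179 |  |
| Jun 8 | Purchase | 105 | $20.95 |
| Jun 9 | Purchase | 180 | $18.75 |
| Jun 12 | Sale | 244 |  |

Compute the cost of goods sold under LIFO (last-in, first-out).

COGS = $9,466.45

Jun 4, 110 sold [LIFO — newest first]: 61 @ $15.65 + 49 @ $15.55 = $1,716.60
Jun 7, 179 sold [LIFO — newest first]: 179 @ $16.95 = $3,034.05
Jun 12, 244 sold [LIFO — newest first]: 180 @ $18.75 + 64 @ $20.95 = $4,715.80
Total COGS = $1,716.60 + $3,034.05 + $4,715.80 = $9,466.45
Ending inventory: 37 @ $15.55 + 5 @ $16.95 + 41 @ $20.95 = $1,519.05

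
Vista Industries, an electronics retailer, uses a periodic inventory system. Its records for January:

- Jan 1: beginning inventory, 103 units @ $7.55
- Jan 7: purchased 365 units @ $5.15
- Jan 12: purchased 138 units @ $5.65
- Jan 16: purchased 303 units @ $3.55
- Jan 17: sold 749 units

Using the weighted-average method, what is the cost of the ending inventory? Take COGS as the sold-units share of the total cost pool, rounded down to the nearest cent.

Jan 17, sell 749: 749/909 × $4,512.75 → $3,718.42
Ending inventory (cost pool remaining) = $794.33

Ending inventory = $794.33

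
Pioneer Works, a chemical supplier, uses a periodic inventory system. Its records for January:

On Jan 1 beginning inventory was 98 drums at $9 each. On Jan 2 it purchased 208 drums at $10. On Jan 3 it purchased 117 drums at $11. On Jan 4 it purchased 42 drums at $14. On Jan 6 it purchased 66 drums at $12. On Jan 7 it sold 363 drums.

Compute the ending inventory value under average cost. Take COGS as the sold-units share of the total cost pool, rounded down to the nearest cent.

Jan 7, sell 363: 363/531 × $5,629.00 → $3,848.07
Ending inventory (cost pool remaining) = $1,780.93
Check: goods available $5,629.00 = COGS $3,848.07 + ending $1,780.93

Ending inventory = $1,780.93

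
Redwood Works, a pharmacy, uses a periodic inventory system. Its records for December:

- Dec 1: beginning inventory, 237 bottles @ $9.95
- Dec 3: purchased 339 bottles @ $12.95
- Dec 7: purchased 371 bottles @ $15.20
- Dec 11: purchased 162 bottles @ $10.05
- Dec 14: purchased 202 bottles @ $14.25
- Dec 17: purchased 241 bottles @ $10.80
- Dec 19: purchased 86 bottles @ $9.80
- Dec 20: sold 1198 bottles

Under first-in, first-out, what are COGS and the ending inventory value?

Dec 20, 1198 sold [FIFO — oldest first]: 237 @ $9.95 + 339 @ $12.95 + 371 @ $15.20 + 162 @ $10.05 + 89 @ $14.25 = $15,283.75
Ending inventory: 113 @ $14.25 + 241 @ $10.80 + 86 @ $9.80 = $5,055.85
Check: goods available $20,339.60 = COGS $15,283.75 + ending $5,055.85

COGS = $15,283.75; ending inventory = $5,055.85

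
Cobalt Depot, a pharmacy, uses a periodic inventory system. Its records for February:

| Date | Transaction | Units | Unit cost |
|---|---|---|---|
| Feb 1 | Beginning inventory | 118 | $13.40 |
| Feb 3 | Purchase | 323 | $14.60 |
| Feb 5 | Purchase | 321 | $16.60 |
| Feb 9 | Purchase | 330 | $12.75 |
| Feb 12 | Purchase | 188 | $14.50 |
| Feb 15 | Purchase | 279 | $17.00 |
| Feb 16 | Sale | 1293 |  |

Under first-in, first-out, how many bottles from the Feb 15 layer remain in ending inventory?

Feb 16, 1293 sold [FIFO — oldest first]: 118 @ $13.40 + 323 @ $14.60 + 321 @ $16.60 + 330 @ $12.75 + 188 @ $14.50 + 13 @ $17.00 = $18,780.10
Ending inventory: 266 @ $17.00 = $4,522.00

266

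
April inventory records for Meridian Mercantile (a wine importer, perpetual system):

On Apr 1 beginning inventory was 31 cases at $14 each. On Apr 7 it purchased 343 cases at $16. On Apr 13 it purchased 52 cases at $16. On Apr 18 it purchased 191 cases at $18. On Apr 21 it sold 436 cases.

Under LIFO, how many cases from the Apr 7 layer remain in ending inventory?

Apr 21, 436 sold [LIFO — newest first]: 191 @ $18 + 52 @ $16 + 193 @ $16 = $7,358
Ending inventory: 31 @ $14 + 150 @ $16 = $2,834

150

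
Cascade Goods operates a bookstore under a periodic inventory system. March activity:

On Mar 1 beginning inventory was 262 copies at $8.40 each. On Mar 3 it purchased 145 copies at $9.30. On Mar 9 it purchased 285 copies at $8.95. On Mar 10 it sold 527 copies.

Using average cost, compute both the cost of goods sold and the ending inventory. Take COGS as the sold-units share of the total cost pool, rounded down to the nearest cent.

Mar 10, sell 527: 527/692 × $6,100.05 → $4,645.55
Ending inventory (cost pool remaining) = $1,454.50

COGS = $4,645.55; ending inventory = $1,454.50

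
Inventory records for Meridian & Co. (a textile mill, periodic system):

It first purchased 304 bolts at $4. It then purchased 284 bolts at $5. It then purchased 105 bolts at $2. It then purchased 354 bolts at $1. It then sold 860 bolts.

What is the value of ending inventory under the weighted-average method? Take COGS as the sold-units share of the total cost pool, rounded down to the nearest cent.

Ending inventory = $571.54

Sale 1, sell 860: 860/1047 × $3,200.00 → $2,628.46
Ending inventory (cost pool remaining) = $571.54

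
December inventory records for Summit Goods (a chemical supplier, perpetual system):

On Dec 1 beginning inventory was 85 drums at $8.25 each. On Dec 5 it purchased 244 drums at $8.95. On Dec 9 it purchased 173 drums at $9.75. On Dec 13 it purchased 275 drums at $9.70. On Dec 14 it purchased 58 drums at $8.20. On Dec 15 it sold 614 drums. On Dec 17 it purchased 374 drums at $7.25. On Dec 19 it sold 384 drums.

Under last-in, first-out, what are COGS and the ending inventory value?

COGS = $8,597.45; ending inventory = $1,828.95

Dec 15, 614 sold [LIFO — newest first]: 58 @ $8.20 + 275 @ $9.70 + 173 @ $9.75 + 108 @ $8.95 = $5,796.45
Dec 19, 384 sold [LIFO — newest first]: 374 @ $7.25 + 10 @ $8.95 = $2,801.00
Total COGS = $5,796.45 + $2,801.00 = $8,597.45
Ending inventory: 85 @ $8.25 + 126 @ $8.95 = $1,828.95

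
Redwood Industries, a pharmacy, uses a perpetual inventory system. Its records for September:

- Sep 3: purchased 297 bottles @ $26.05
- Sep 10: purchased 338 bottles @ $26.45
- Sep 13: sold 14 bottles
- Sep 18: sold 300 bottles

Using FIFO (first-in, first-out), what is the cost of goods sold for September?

Sep 13, 14 sold [FIFO — oldest first]: 14 @ $26.05 = $364.70
Sep 18, 300 sold [FIFO — oldest first]: 283 @ $26.05 + 17 @ $26.45 = $7,821.80
Total COGS = $364.70 + $7,821.80 = $8,186.50
Ending inventory: 321 @ $26.45 = $8,490.45

COGS = $8,186.50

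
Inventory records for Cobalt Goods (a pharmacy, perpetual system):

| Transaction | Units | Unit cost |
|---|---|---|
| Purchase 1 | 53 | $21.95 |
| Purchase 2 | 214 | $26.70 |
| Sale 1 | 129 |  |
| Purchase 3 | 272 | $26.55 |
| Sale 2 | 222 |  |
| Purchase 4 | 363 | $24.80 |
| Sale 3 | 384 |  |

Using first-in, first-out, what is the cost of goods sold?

Sale 1 (129) [FIFO — oldest first]: 53 @ $21.95 + 76 @ $26.70 = $3,192.55
Sale 2 (222) [FIFO — oldest first]: 138 @ $26.70 + 84 @ $26.55 = $5,914.80
Sale 3 (384) [FIFO — oldest first]: 188 @ $26.55 + 196 @ $24.80 = $9,852.20
Total COGS = $3,192.55 + $5,914.80 + $9,852.20 = $18,959.55
Ending inventory: 167 @ $24.80 = $4,141.60

COGS = $18,959.55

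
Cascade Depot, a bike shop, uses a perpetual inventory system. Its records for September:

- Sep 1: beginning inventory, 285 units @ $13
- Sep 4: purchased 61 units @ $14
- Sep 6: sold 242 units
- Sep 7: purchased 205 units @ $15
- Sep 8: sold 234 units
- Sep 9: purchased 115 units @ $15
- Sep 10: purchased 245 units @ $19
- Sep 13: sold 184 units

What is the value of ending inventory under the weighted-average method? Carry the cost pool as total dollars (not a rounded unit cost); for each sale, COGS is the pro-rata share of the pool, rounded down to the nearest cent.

Ending inventory = $4,303.92

After Sep 1: 285 on hand, pool $3,705.00 (≈ $13.0000 each)
After Sep 4: 346 on hand, pool $4,559.00 (≈ $13.1763 each)
Sep 6, sell 242: 242/346 × $4,559.00 → $3,188.66
After Sep 7: 309 on hand, pool $4,445.34 (≈ $14.3862 each)
Sep 8, sell 234: 234/309 × $4,445.34 → $3,366.37
After Sep 9: 190 on hand, pool $2,803.97 (≈ $14.7577 each)
After Sep 10: 435 on hand, pool $7,458.97 (≈ $17.1471 each)
Sep 13, sell 184: 184/435 × $7,458.97 → $3,155.05
Total COGS = $3,188.66 + $3,366.37 + $3,155.05 = $9,710.08
Ending inventory (cost pool remaining) = $4,303.92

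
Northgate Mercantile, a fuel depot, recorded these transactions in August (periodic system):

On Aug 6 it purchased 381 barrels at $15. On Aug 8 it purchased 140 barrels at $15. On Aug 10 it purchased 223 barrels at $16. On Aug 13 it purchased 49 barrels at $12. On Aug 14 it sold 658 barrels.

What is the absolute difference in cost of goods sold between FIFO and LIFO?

FIFO COGS: 381 @ $15 + 140 @ $15 + 137 @ $16 = $10,007
LIFO COGS: 49 @ $12 + 223 @ $16 + 140 @ $15 + 246 @ $15 = $9,946
Difference = |$10,007 − $9,946| = $61

$61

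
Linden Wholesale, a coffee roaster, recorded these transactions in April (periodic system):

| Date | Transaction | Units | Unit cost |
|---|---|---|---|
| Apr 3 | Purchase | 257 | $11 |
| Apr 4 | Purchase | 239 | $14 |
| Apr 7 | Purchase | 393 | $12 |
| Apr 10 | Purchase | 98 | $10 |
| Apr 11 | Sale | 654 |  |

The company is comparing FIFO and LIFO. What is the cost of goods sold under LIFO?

FIFO COGS: 257 @ $11 + 239 @ $14 + 158 @ $12 = $8,069
LIFO COGS: 98 @ $10 + 393 @ $12 + 163 @ $14 = $7,978

COGS = $7,978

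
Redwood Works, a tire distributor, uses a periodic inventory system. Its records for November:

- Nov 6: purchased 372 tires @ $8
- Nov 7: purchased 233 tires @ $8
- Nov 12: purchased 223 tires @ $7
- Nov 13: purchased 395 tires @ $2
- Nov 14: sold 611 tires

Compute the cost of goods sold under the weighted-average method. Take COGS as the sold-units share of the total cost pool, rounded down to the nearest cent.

COGS = $3,592.56

Nov 14, sell 611: 611/1223 × $7,191.00 → $3,592.56
Ending inventory (cost pool remaining) = $3,598.44
Check: goods available $7,191.00 = COGS $3,592.56 + ending $3,598.44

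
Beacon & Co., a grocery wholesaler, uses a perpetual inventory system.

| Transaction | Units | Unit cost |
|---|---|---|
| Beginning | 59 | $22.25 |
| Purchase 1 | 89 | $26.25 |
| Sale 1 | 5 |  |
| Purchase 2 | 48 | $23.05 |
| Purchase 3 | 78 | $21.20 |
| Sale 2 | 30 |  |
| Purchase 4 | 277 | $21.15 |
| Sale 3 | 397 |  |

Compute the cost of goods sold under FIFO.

Sale 1 (5) [FIFO — oldest first]: 5 @ $22.25 = $111.25
Sale 2 (30) [FIFO — oldest first]: 30 @ $22.25 = $667.50
Sale 3 (397) [FIFO — oldest first]: 24 @ $22.25 + 89 @ $26.25 + 48 @ $23.05 + 78 @ $21.20 + 158 @ $21.15 = $8,971.95
Total COGS = $111.25 + $667.50 + $8,971.95 = $9,750.70
Ending inventory: 119 @ $21.15 = $2,516.85

COGS = $9,750.70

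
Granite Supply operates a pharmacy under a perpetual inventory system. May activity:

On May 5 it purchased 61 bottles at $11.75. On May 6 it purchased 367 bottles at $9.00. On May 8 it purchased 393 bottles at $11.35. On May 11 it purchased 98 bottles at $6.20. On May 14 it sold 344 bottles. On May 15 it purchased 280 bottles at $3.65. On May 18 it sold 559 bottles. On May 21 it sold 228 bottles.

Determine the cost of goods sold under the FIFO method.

COGS = $9,861.70

May 14, 344 sold [FIFO — oldest first]: 61 @ $11.75 + 283 @ $9.00 = $3,263.75
May 18, 559 sold [FIFO — oldest first]: 84 @ $9.00 + 393 @ $11.35 + 82 @ $6.20 = $5,724.95
May 21, 228 sold [FIFO — oldest first]: 16 @ $6.20 + 212 @ $3.65 = $873.00
Total COGS = $3,263.75 + $5,724.95 + $873.00 = $9,861.70
Ending inventory: 68 @ $3.65 = $248.20
Check: goods available $10,109.90 = COGS $9,861.70 + ending $248.20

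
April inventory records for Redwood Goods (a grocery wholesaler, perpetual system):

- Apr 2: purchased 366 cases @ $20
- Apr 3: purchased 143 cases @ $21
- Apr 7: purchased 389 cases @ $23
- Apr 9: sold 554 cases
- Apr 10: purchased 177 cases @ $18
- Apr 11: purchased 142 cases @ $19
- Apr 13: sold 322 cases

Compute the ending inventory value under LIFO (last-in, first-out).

Ending inventory = $6,820

Apr 9, 554 sold [LIFO — newest first]: 389 @ $23 + 143 @ $21 + 22 @ $20 = $12,390
Apr 13, 322 sold [LIFO — newest first]: 142 @ $19 + 177 @ $18 + 3 @ $20 = $5,944
Total COGS = $12,390 + $5,944 = $18,334
Ending inventory: 341 @ $20 = $6,820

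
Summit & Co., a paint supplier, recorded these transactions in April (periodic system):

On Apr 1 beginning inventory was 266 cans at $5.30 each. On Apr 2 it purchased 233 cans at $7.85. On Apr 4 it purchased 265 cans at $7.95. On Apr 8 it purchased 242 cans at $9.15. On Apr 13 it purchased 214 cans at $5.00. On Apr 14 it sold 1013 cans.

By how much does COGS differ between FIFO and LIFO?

$62.10

FIFO COGS: 266 @ $5.30 + 233 @ $7.85 + 265 @ $7.95 + 242 @ $9.15 + 7 @ $5.00 = $7,594.90
LIFO COGS: 214 @ $5.00 + 242 @ $9.15 + 265 @ $7.95 + 233 @ $7.85 + 59 @ $5.30 = $7,532.80
Difference = |$7,594.90 − $7,532.80| = $62.10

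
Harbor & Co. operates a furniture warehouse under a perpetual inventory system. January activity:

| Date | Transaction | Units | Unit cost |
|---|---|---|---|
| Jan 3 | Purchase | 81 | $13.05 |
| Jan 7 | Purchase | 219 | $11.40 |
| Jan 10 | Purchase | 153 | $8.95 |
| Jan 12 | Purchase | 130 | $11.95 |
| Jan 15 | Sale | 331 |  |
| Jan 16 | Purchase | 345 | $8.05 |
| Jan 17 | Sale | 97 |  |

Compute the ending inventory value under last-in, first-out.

Jan 15, 331 sold [LIFO — newest first]: 130 @ $11.95 + 153 @ $8.95 + 48 @ $11.40 = $3,470.05
Jan 17, 97 sold [LIFO — newest first]: 97 @ $8.05 = $780.85
Total COGS = $3,470.05 + $780.85 = $4,250.90
Ending inventory: 81 @ $13.05 + 171 @ $11.40 + 248 @ $8.05 = $5,002.85

Ending inventory = $5,002.85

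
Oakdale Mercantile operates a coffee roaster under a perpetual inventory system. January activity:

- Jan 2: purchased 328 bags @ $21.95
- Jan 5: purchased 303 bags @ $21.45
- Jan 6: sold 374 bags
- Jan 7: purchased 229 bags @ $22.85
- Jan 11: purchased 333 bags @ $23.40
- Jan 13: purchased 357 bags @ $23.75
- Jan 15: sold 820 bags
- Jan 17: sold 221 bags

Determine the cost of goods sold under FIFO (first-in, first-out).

COGS = $31,996.30

Jan 6, 374 sold [FIFO — oldest first]: 328 @ $21.95 + 46 @ $21.45 = $8,186.30
Jan 15, 820 sold [FIFO — oldest first]: 257 @ $21.45 + 229 @ $22.85 + 333 @ $23.40 + 1 @ $23.75 = $18,561.25
Jan 17, 221 sold [FIFO — oldest first]: 221 @ $23.75 = $5,248.75
Total COGS = $8,186.30 + $18,561.25 + $5,248.75 = $31,996.30
Ending inventory: 135 @ $23.75 = $3,206.25
Check: goods available $35,202.55 = COGS $31,996.30 + ending $3,206.25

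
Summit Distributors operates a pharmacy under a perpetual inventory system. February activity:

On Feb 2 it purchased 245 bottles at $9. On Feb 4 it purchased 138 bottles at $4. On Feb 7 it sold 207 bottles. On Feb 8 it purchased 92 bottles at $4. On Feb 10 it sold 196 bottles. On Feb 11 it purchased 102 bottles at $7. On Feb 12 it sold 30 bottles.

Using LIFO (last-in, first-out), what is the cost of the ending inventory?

Feb 7, 207 sold [LIFO — newest first]: 138 @ $4 + 69 @ $9 = $1,173
Feb 10, 196 sold [LIFO — newest first]: 92 @ $4 + 104 @ $9 = $1,304
Feb 12, 30 sold [LIFO — newest first]: 30 @ $7 = $210
Total COGS = $1,173 + $1,304 + $210 = $2,687
Ending inventory: 72 @ $9 + 72 @ $7 = $1,152
Check: goods available $3,839 = COGS $2,687 + ending $1,152

Ending inventory = $1,152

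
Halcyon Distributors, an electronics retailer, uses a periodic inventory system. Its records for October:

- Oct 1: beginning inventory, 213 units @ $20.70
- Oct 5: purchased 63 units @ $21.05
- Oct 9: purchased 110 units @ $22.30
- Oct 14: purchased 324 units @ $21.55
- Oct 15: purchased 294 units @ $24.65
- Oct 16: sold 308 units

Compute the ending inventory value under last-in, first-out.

Oct 16, 308 sold [LIFO — newest first]: 294 @ $24.65 + 14 @ $21.55 = $7,548.80
Ending inventory: 213 @ $20.70 + 63 @ $21.05 + 110 @ $22.30 + 310 @ $21.55 = $14,868.75
Check: goods available $22,417.55 = COGS $7,548.80 + ending $14,868.75

Ending inventory = $14,868.75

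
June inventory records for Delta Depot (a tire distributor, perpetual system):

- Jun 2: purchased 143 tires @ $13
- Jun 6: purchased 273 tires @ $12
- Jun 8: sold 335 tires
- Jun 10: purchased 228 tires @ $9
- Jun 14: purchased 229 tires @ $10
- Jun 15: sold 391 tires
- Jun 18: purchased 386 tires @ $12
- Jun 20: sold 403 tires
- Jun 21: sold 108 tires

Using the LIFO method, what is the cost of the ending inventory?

Jun 8, 335 sold [LIFO — newest first]: 273 @ $12 + 62 @ $13 = $4,082
Jun 15, 391 sold [LIFO — newest first]: 229 @ $10 + 162 @ $9 = $3,748
Jun 20, 403 sold [LIFO — newest first]: 386 @ $12 + 17 @ $9 = $4,785
Jun 21, 108 sold [LIFO — newest first]: 49 @ $9 + 59 @ $13 = $1,208
Total COGS = $4,082 + $3,748 + $4,785 + $1,208 = $13,823
Ending inventory: 22 @ $13 = $286

Ending inventory = $286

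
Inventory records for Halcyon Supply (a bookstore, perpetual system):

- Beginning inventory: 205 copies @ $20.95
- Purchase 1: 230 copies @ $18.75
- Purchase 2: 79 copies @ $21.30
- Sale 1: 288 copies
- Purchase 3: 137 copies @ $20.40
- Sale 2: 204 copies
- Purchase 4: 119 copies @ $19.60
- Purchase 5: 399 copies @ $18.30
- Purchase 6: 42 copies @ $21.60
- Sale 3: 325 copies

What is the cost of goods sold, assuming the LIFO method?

Sale 1 (288) [LIFO — newest first]: 79 @ $21.30 + 209 @ $18.75 = $5,601.45
Sale 2 (204) [LIFO — newest first]: 137 @ $20.40 + 21 @ $18.75 + 46 @ $20.95 = $4,152.25
Sale 3 (325) [LIFO — newest first]: 42 @ $21.60 + 283 @ $18.30 = $6,086.10
Total COGS = $5,601.45 + $4,152.25 + $6,086.10 = $15,839.80
Ending inventory: 159 @ $20.95 + 119 @ $19.60 + 116 @ $18.30 = $7,786.25

COGS = $15,839.80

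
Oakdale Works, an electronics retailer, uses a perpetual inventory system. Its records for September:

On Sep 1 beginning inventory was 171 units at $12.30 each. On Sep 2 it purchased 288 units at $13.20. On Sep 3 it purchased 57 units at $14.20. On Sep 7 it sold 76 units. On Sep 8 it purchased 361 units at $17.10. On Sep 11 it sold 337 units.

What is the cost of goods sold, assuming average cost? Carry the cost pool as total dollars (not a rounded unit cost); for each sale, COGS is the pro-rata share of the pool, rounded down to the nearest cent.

After Sep 1: 171 on hand, pool $2,103.30 (≈ $12.3000 each)
After Sep 2: 459 on hand, pool $5,904.90 (≈ $12.8647 each)
After Sep 3: 516 on hand, pool $6,714.30 (≈ $13.0122 each)
Sep 7, sell 76: 76/516 × $6,714.30 → $988.92
After Sep 8: 801 on hand, pool $11,898.48 (≈ $14.8545 each)
Sep 11, sell 337: 337/801 × $11,898.48 → $5,005.97
Total COGS = $988.92 + $5,005.97 = $5,994.89
Ending inventory (cost pool remaining) = $6,892.51

COGS = $5,994.89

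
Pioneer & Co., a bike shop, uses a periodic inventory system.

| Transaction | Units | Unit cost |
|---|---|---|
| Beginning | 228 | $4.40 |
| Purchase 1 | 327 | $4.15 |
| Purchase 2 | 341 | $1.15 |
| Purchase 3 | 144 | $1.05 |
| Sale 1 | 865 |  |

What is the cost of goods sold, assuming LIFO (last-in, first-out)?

Sale 1 (865) [LIFO — newest first]: 144 @ $1.05 + 341 @ $1.15 + 327 @ $4.15 + 53 @ $4.40 = $2,133.60
Ending inventory: 175 @ $4.40 = $770.00
Check: goods available $2,903.60 = COGS $2,133.60 + ending $770.00

COGS = $2,133.60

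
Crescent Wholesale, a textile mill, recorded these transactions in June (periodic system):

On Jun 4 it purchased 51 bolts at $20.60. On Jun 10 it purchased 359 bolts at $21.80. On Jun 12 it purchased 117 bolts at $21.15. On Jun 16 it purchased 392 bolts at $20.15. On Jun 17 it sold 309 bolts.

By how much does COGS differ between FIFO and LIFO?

$448.65

FIFO COGS: 51 @ $20.60 + 258 @ $21.80 = $6,675.00
LIFO COGS: 309 @ $20.15 = $6,226.35
Difference = |$6,675.00 − $6,226.35| = $448.65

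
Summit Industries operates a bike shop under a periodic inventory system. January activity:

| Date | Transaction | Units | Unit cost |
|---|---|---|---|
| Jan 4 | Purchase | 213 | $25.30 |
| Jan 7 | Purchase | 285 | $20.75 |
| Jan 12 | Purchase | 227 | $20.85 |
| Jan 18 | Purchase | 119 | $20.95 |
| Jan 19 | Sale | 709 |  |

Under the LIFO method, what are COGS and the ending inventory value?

Jan 19, 709 sold [LIFO — newest first]: 119 @ $20.95 + 227 @ $20.85 + 285 @ $20.75 + 78 @ $25.30 = $15,113.15
Ending inventory: 135 @ $25.30 = $3,415.50

COGS = $15,113.15; ending inventory = $3,415.50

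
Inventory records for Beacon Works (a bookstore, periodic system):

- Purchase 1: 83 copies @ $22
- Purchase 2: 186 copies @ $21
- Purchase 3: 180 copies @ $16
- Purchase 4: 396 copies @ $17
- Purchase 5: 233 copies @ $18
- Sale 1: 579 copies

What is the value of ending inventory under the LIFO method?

Ending inventory = $9,462

Sale 1 (579) [LIFO — newest first]: 233 @ $18 + 346 @ $17 = $10,076
Ending inventory: 83 @ $22 + 186 @ $21 + 180 @ $16 + 50 @ $17 = $9,462
Check: goods available $19,538 = COGS $10,076 + ending $9,462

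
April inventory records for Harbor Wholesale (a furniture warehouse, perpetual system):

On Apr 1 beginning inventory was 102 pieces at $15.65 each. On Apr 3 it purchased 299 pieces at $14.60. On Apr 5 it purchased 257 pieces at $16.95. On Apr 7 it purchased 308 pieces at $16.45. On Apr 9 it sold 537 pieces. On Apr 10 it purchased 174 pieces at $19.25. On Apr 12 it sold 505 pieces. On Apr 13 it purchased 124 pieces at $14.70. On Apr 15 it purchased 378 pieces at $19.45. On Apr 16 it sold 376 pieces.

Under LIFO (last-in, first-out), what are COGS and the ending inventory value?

Apr 9, 537 sold [LIFO — newest first]: 308 @ $16.45 + 229 @ $16.95 = $8,948.15
Apr 12, 505 sold [LIFO — newest first]: 174 @ $19.25 + 28 @ $16.95 + 299 @ $14.60 + 4 @ $15.65 = $8,252.10
Apr 16, 376 sold [LIFO — newest first]: 376 @ $19.45 = $7,313.20
Total COGS = $8,948.15 + $8,252.10 + $7,313.20 = $24,513.45
Ending inventory: 98 @ $15.65 + 124 @ $14.70 + 2 @ $19.45 = $3,395.40

COGS = $24,513.45; ending inventory = $3,395.40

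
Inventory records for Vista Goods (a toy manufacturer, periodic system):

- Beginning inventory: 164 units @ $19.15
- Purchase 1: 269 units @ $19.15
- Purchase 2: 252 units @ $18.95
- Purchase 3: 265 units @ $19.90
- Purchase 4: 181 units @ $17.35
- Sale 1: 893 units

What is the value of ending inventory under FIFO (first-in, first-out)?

Ending inventory = $4,274.65

Sale 1 (893) [FIFO — oldest first]: 164 @ $19.15 + 269 @ $19.15 + 252 @ $18.95 + 208 @ $19.90 = $17,206.55
Ending inventory: 57 @ $19.90 + 181 @ $17.35 = $4,274.65
Check: goods available $21,481.20 = COGS $17,206.55 + ending $4,274.65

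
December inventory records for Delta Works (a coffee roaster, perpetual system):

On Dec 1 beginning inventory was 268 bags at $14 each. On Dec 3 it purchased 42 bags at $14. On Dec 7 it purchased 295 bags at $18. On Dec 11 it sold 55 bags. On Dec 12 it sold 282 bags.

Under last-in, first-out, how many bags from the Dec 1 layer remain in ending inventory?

Dec 11, 55 sold [LIFO — newest first]: 55 @ $18 = $990
Dec 12, 282 sold [LIFO — newest first]: 240 @ $18 + 42 @ $14 = $4,908
Total COGS = $990 + $4,908 = $5,898
Ending inventory: 268 @ $14 = $3,752
Check: goods available $9,650 = COGS $5,898 + ending $3,752

268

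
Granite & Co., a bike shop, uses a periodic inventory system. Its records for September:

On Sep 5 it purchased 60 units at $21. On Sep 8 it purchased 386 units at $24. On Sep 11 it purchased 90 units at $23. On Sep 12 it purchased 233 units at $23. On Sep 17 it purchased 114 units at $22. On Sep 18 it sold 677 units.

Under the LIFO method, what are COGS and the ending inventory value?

Sep 18, 677 sold [LIFO — newest first]: 114 @ $22 + 233 @ $23 + 90 @ $23 + 240 @ $24 = $15,697
Ending inventory: 60 @ $21 + 146 @ $24 = $4,764

COGS = $15,697; ending inventory = $4,764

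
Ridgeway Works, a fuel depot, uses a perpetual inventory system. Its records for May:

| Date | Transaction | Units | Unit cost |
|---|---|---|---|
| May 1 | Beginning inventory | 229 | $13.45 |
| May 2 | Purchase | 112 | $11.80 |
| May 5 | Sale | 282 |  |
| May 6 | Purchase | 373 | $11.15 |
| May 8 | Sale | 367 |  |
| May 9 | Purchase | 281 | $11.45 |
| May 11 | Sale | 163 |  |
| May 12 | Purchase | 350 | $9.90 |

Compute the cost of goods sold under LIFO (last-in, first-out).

May 5, 282 sold [LIFO — newest first]: 112 @ $11.80 + 170 @ $13.45 = $3,608.10
May 8, 367 sold [LIFO — newest first]: 367 @ $11.15 = $4,092.05
May 11, 163 sold [LIFO — newest first]: 163 @ $11.45 = $1,866.35
Total COGS = $3,608.10 + $4,092.05 + $1,866.35 = $9,566.50
Ending inventory: 59 @ $13.45 + 6 @ $11.15 + 118 @ $11.45 + 350 @ $9.90 = $5,676.55

COGS = $9,566.50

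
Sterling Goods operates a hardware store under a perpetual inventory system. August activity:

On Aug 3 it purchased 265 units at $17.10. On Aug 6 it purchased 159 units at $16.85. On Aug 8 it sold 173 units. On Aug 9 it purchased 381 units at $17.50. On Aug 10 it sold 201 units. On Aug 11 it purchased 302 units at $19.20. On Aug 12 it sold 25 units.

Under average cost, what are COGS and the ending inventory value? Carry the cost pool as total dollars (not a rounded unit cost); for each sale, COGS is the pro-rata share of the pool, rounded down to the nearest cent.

After Aug 3: 265 on hand, pool $4,531.50 (≈ $17.1000 each)
After Aug 6: 424 on hand, pool $7,210.65 (≈ $17.0063 each)
Aug 8, sell 173: 173/424 × $7,210.65 → $2,942.08
After Aug 9: 632 on hand, pool $10,936.07 (≈ $17.3039 each)
Aug 10, sell 201: 201/632 × $10,936.07 → $3,478.08
After Aug 11: 733 on hand, pool $13,256.39 (≈ $18.0851 each)
Aug 12, sell 25: 25/733 × $13,256.39 → $452.12
Total COGS = $2,942.08 + $3,478.08 + $452.12 = $6,872.28
Ending inventory (cost pool remaining) = $12,804.27

COGS = $6,872.28; ending inventory = $12,804.27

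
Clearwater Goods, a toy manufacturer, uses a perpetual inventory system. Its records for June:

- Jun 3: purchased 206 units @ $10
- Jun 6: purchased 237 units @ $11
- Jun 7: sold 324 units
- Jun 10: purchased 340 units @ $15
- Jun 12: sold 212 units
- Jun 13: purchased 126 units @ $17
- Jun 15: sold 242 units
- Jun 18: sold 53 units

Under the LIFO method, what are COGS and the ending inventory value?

Jun 7, 324 sold [LIFO — newest first]: 237 @ $11 + 87 @ $10 = $3,477
Jun 12, 212 sold [LIFO — newest first]: 212 @ $15 = $3,180
Jun 15, 242 sold [LIFO — newest first]: 126 @ $17 + 116 @ $15 = $3,882
Jun 18, 53 sold [LIFO — newest first]: 12 @ $15 + 41 @ $10 = $590
Total COGS = $3,477 + $3,180 + $3,882 + $590 = $11,129
Ending inventory: 78 @ $10 = $780
Check: goods available $11,909 = COGS $11,129 + ending $780

COGS = $11,129; ending inventory = $780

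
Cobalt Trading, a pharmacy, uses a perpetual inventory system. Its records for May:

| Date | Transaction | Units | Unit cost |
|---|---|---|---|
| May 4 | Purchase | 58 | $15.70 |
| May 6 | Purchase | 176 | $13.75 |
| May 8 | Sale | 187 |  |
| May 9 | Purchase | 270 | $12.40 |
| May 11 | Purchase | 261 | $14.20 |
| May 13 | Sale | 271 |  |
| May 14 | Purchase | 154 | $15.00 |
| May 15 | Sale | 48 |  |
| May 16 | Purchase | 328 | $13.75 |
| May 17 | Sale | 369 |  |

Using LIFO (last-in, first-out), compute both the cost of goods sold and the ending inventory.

COGS = $12,267.90; ending inventory = $4,936.90

May 8, 187 sold [LIFO — newest first]: 176 @ $13.75 + 11 @ $15.70 = $2,592.70
May 13, 271 sold [LIFO — newest first]: 261 @ $14.20 + 10 @ $12.40 = $3,830.20
May 15, 48 sold [LIFO — newest first]: 48 @ $15.00 = $720.00
May 17, 369 sold [LIFO — newest first]: 328 @ $13.75 + 41 @ $15.00 = $5,125.00
Total COGS = $2,592.70 + $3,830.20 + $720.00 + $5,125.00 = $12,267.90
Ending inventory: 47 @ $15.70 + 260 @ $12.40 + 65 @ $15.00 = $4,936.90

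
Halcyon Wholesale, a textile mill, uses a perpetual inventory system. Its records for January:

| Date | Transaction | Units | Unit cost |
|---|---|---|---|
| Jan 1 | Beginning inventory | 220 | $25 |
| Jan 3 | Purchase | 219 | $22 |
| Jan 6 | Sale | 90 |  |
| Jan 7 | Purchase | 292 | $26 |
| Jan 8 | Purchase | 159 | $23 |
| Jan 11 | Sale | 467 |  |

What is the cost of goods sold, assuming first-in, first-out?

COGS = $13,386

Jan 6, 90 sold [FIFO — oldest first]: 90 @ $25 = $2,250
Jan 11, 467 sold [FIFO — oldest first]: 130 @ $25 + 219 @ $22 + 118 @ $26 = $11,136
Total COGS = $2,250 + $11,136 = $13,386
Ending inventory: 174 @ $26 + 159 @ $23 = $8,181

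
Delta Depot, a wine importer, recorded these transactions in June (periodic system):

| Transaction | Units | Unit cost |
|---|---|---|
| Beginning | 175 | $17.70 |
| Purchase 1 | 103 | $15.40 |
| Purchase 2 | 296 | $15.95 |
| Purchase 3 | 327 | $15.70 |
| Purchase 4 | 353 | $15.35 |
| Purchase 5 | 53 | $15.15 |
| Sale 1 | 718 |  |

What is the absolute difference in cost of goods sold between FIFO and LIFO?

$545.80

FIFO COGS: 175 @ $17.70 + 103 @ $15.40 + 296 @ $15.95 + 144 @ $15.70 = $11,665.70
LIFO COGS: 53 @ $15.15 + 353 @ $15.35 + 312 @ $15.70 = $11,119.90
Difference = |$11,665.70 − $11,119.90| = $545.80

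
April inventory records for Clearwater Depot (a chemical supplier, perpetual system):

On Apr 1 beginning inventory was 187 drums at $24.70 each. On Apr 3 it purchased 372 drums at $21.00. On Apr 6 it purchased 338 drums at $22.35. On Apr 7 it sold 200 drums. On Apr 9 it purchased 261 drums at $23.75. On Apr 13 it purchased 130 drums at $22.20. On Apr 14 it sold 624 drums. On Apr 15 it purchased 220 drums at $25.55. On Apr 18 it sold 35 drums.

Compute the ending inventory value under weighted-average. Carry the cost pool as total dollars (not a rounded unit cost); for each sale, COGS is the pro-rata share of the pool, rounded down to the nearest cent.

After Apr 1: 187 on hand, pool $4,618.90 (≈ $24.7000 each)
After Apr 3: 559 on hand, pool $12,430.90 (≈ $22.2377 each)
After Apr 6: 897 on hand, pool $19,985.20 (≈ $22.2800 each)
Apr 7, sell 200: 200/897 × $19,985.20 → $4,456.00
After Apr 9: 958 on hand, pool $21,727.95 (≈ $22.6805 each)
After Apr 13: 1088 on hand, pool $24,613.95 (≈ $22.6231 each)
Apr 14, sell 624: 624/1088 × $24,613.95 → $14,116.82
After Apr 15: 684 on hand, pool $16,118.13 (≈ $23.5645 each)
Apr 18, sell 35: 35/684 × $16,118.13 → $824.75
Total COGS = $4,456.00 + $14,116.82 + $824.75 = $19,397.57
Ending inventory (cost pool remaining) = $15,293.38
Check: goods available $34,690.95 = COGS $19,397.57 + ending $15,293.38

Ending inventory = $15,293.38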